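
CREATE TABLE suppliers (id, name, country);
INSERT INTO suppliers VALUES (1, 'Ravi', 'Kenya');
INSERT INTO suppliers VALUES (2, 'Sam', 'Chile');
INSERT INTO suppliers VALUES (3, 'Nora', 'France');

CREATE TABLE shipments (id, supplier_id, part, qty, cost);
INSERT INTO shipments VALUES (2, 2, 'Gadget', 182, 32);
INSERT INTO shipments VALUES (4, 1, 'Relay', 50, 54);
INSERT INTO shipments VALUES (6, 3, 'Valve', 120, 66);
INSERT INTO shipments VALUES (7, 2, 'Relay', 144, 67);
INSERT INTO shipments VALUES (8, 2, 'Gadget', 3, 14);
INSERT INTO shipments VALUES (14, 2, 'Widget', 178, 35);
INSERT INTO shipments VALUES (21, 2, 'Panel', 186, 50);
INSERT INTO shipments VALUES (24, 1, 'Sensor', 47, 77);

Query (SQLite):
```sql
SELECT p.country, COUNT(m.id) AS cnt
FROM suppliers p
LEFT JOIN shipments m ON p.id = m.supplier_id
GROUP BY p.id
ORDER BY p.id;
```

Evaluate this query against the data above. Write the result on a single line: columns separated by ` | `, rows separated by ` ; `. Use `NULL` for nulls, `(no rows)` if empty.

Kenya | 2 ; Chile | 5 ; France | 1

LEFT JOIN keeps every suppliers row; unmatched ones get NULL for shipments columns.
Group by suppliers.id and compute COUNT(m.id). COUNT(col) of an all-NULL group is 0.
  1: ids {4, 24} → COUNT(m.id)=2
  2: ids {2, 7, 8, 14, 21} → COUNT(m.id)=5
  3: ids {6} → COUNT(m.id)=1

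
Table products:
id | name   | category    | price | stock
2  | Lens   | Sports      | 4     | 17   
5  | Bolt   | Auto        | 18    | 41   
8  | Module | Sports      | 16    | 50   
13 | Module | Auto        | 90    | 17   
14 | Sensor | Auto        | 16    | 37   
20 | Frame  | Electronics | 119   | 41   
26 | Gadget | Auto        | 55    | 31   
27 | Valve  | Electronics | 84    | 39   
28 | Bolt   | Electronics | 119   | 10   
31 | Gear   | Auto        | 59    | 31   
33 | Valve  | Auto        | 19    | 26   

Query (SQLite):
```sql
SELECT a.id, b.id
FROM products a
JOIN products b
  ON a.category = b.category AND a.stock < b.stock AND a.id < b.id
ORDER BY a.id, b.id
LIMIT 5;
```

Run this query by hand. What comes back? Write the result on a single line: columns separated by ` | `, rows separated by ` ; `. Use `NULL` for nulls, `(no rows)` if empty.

2 | 8 ; 13 | 14 ; 13 | 26 ; 13 | 31 ; 13 | 33

Pairs (a,b) with same category, a.stock < b.stock, a.id < b.id.
category groups: Auto:{5,13,14,26,31,33} Electronics:{20,27,28} Sports:{2,8}
Ordered by (a.id, b.id); first 5.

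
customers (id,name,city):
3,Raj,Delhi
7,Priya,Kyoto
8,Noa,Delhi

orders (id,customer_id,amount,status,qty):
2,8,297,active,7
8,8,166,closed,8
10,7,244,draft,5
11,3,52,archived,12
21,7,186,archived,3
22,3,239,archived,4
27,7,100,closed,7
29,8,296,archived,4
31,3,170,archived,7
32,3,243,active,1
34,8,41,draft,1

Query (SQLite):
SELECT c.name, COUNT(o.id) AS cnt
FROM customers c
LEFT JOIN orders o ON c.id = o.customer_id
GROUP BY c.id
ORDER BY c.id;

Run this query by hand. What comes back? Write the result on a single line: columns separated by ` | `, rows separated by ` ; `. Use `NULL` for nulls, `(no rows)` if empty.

LEFT JOIN keeps every customers row; unmatched ones get NULL for orders columns.
Group by customers.id and compute COUNT(o.id). COUNT(col) of an all-NULL group is 0.
  3: ids {11, 22, 31, 32} → COUNT(o.id)=4
  7: ids {10, 21, 27} → COUNT(o.id)=3
  8: ids {2, 8, 29, 34} → COUNT(o.id)=4

Raj | 4 ; Priya | 3 ; Noa | 4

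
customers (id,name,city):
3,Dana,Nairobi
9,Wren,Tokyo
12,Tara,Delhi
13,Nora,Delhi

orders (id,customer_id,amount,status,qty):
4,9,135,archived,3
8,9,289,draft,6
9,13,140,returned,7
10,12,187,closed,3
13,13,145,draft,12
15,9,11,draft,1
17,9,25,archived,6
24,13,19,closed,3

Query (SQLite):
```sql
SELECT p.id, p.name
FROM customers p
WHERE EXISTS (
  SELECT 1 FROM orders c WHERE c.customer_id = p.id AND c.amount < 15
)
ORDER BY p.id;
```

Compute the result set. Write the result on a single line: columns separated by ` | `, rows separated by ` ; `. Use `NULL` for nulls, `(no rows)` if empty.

9 | Wren

For each customers row, check whether any orders with matching customer_id has amount < 15.
Keep rows where that is true.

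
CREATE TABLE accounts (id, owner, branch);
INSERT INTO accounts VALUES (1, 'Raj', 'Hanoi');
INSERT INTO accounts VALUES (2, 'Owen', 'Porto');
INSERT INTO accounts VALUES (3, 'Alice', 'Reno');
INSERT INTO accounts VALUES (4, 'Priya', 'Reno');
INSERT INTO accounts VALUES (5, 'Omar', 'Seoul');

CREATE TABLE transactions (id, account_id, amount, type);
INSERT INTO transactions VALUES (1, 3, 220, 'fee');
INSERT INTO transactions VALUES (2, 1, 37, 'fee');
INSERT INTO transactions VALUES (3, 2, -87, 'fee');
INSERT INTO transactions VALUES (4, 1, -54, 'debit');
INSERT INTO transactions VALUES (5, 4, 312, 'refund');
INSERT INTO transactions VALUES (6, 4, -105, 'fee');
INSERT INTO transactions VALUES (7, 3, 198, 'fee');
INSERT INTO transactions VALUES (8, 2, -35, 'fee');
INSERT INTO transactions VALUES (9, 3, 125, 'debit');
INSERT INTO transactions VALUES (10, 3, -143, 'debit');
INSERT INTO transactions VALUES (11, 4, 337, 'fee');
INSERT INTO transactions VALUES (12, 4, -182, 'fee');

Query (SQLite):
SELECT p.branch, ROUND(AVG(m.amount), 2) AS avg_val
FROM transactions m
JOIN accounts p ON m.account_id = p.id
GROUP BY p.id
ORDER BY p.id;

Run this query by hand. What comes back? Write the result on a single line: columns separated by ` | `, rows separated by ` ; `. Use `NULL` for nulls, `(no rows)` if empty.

Hanoi | -8.5 ; Porto | -61 ; Reno | 100 ; Reno | 90.5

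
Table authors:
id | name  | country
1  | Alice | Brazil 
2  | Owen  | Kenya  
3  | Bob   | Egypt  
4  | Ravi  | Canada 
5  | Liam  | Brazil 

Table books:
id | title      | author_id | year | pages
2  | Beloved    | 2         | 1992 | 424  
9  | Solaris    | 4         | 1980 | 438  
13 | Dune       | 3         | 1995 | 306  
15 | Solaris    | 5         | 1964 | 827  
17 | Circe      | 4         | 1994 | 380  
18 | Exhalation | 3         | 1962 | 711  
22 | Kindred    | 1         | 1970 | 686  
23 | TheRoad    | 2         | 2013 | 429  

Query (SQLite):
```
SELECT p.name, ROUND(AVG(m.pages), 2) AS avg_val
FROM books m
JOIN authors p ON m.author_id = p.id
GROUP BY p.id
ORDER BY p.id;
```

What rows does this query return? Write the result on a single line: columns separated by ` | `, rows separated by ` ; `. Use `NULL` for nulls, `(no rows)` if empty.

Alice | 686 ; Owen | 426.5 ; Bob | 508.5 ; Ravi | 409 ; Liam | 827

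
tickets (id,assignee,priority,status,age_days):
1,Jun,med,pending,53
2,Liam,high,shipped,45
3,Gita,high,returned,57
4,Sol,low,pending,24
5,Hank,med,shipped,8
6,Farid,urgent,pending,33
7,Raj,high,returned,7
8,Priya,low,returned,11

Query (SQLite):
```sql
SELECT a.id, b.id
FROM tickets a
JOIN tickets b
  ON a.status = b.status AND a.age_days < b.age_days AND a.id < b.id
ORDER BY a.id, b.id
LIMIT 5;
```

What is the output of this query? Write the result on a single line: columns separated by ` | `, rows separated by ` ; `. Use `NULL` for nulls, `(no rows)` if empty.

Pairs (a,b) with same status, a.age_days < b.age_days, a.id < b.id.
status groups: pending:{1,4,6} returned:{3,7,8} shipped:{2,5}
Ordered by (a.id, b.id); first 5.

4 | 6 ; 7 | 8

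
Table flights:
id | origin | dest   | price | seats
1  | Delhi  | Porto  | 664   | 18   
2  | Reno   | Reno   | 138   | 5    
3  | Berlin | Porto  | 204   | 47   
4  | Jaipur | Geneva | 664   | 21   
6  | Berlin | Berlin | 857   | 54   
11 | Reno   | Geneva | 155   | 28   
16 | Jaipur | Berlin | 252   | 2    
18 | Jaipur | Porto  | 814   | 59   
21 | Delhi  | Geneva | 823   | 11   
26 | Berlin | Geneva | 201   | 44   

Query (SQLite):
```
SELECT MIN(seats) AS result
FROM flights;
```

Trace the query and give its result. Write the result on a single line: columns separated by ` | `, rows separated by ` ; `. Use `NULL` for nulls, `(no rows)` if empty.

All seats values: [18, 5, 47, 21, 54, 28, 2, 59, 11, 44].
MIN of non-NULL values = 2.

2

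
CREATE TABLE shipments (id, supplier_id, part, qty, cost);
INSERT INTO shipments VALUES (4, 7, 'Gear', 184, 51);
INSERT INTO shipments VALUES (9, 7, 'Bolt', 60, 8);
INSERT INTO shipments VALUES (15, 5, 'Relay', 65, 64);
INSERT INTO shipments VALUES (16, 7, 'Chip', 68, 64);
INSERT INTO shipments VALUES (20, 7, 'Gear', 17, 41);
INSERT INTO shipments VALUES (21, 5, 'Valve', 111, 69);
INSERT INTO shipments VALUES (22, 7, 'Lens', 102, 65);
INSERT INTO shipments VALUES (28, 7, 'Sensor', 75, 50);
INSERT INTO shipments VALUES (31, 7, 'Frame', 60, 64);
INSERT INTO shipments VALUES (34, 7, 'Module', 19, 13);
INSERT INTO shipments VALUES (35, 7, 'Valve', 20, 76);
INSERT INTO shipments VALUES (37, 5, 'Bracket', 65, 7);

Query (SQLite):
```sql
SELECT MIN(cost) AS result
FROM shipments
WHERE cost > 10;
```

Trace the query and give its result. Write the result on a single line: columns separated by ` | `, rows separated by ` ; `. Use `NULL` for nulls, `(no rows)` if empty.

13

Rows where cost > 10 → cost values: [51, 64, 64, 41, 69, 65, 50, 64, 13, 76].
MIN of non-NULL values = 13.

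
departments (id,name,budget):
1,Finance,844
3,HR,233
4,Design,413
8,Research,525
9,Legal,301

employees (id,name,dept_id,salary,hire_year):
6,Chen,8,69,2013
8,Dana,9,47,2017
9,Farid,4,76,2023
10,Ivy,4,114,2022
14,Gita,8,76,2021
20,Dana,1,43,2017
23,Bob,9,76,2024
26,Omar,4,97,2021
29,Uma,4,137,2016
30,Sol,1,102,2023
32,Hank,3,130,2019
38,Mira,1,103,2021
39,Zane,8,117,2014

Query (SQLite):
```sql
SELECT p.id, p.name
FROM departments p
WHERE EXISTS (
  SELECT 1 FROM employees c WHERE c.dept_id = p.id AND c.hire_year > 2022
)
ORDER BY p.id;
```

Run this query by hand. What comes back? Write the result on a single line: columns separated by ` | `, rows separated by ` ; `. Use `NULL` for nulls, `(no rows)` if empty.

For each departments row, check whether any employees with matching dept_id has hire_year > 2022.
Keep rows where that is true.

1 | Finance ; 4 | Design ; 9 | Legal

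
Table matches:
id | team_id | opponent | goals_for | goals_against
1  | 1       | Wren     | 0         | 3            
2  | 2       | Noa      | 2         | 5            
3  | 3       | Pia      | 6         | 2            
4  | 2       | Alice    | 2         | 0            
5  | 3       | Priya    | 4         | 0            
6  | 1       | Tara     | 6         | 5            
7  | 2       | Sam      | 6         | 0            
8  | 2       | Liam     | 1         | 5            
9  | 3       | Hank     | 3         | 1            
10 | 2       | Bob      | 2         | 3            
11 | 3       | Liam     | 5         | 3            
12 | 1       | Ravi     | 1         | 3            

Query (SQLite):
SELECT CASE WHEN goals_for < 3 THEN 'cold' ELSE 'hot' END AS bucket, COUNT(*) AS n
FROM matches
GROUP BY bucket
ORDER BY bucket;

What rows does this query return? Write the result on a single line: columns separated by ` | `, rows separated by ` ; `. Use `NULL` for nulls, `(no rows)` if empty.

Bucket rows by goals_for < 3 → 'cold' else 'hot'; count each bucket.

cold | 6 ; hot | 6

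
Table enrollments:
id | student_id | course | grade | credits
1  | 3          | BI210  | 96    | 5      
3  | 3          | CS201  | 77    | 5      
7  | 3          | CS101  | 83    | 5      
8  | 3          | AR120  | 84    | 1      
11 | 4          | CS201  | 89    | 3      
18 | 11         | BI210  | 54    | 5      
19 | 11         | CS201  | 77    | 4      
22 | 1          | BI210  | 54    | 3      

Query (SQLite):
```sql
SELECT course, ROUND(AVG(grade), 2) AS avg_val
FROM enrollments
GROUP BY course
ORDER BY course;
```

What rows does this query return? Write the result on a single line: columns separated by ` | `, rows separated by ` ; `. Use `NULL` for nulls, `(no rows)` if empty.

Partition enrollments by course; compute ROUND(AVG(grade), 2) within each group.
  AR120: ids {8} → ROUND(AVG(grade), 2)=84
  BI210: ids {1, 18, 22} → ROUND(AVG(grade), 2)=68
  CS101: ids {7} → ROUND(AVG(grade), 2)=83
  CS201: ids {3, 11, 19} → ROUND(AVG(grade), 2)=81

AR120 | 84 ; BI210 | 68 ; CS101 | 83 ; CS201 | 81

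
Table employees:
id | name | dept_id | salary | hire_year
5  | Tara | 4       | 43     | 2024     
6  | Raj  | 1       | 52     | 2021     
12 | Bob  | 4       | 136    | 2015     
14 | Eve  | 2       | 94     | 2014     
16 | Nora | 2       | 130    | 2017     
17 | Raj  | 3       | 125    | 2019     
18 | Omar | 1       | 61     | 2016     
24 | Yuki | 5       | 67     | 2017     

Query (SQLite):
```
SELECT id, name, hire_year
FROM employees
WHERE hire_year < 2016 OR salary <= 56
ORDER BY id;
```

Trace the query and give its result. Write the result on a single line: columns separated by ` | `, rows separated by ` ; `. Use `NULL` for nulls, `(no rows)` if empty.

5 | Tara | 2024 ; 6 | Raj | 2021 ; 12 | Bob | 2015 ; 14 | Eve | 2014

hire_year < 2016: ids {12, 14}
salary <= 56: ids {5, 6}
Combine with OR.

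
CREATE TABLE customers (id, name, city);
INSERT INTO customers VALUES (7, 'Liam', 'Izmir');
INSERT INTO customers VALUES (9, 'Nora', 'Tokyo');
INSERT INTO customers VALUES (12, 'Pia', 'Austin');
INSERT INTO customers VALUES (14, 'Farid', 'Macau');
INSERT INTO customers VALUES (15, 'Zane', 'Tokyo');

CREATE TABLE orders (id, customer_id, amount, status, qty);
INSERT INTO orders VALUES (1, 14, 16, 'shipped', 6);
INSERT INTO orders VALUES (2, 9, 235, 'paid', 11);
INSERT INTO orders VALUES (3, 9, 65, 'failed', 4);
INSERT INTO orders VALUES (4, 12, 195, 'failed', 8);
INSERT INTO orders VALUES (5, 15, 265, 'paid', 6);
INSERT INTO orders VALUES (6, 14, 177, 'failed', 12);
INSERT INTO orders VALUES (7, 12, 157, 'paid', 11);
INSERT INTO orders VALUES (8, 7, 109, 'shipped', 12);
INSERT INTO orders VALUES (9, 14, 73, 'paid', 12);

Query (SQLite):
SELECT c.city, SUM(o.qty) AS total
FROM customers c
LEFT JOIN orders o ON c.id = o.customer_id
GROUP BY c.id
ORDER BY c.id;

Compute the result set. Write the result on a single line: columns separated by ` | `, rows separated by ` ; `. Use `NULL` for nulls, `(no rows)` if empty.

LEFT JOIN keeps every customers row; unmatched ones get NULL for orders columns.
Group by customers.id and compute SUM(o.qty). SUM over an all-NULL group is NULL.
  7: ids {8} → SUM(o.qty)=12
  9: ids {2, 3} → SUM(o.qty)=15
  12: ids {4, 7} → SUM(o.qty)=19
  14: ids {1, 6, 9} → SUM(o.qty)=30
  15: ids {5} → SUM(o.qty)=6

Izmir | 12 ; Tokyo | 15 ; Austin | 19 ; Macau | 30 ; Tokyo | 6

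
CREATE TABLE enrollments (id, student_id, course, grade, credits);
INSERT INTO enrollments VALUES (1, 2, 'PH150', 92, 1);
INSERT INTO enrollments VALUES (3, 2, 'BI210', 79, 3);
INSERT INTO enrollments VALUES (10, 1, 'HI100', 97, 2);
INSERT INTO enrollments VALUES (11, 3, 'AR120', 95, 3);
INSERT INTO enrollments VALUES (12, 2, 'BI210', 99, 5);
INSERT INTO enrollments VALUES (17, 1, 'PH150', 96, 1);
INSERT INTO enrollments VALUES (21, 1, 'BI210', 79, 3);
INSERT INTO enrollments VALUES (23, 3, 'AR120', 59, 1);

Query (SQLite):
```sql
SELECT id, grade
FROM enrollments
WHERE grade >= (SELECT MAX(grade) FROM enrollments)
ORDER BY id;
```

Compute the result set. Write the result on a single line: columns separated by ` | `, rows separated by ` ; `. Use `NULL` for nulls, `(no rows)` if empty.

Scalar subquery: MAX(grade) over all enrollments rows = 99.
Keep rows where grade >= that value.

12 | 99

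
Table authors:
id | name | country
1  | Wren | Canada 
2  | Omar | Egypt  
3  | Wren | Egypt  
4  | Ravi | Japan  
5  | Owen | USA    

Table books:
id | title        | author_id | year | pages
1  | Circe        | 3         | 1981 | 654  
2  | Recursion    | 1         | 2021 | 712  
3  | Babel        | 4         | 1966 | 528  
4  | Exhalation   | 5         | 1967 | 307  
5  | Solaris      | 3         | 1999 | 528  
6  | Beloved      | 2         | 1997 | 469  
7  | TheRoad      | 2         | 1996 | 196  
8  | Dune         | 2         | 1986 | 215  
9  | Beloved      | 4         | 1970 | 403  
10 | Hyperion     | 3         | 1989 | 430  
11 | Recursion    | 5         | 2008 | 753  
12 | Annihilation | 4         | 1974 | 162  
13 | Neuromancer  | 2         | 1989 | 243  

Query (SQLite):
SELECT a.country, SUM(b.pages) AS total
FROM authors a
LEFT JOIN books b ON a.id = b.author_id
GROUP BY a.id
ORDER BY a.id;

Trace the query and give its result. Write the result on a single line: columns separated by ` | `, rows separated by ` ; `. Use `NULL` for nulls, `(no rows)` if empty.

Canada | 712 ; Egypt | 1123 ; Egypt | 1612 ; Japan | 1093 ; USA | 1060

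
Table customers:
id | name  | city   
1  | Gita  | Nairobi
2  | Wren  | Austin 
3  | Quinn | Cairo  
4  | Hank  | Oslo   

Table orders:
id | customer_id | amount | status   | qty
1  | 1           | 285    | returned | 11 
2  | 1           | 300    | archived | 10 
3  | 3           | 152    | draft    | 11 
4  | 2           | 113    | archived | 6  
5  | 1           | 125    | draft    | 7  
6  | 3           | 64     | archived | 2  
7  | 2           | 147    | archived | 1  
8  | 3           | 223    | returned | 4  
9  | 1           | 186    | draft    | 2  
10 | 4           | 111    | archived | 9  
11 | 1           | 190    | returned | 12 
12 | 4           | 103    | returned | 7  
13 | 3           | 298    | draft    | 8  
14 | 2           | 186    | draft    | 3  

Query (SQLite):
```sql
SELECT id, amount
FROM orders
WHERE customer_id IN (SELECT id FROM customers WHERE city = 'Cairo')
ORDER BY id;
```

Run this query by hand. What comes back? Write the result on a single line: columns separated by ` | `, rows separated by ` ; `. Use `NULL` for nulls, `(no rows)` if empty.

3 | 152 ; 6 | 64 ; 8 | 223 ; 13 | 298

Inner query: customers.id where city = 'Cairo'.
Outer: keep orders rows whose customer_id is in that set.
Inner query → {3}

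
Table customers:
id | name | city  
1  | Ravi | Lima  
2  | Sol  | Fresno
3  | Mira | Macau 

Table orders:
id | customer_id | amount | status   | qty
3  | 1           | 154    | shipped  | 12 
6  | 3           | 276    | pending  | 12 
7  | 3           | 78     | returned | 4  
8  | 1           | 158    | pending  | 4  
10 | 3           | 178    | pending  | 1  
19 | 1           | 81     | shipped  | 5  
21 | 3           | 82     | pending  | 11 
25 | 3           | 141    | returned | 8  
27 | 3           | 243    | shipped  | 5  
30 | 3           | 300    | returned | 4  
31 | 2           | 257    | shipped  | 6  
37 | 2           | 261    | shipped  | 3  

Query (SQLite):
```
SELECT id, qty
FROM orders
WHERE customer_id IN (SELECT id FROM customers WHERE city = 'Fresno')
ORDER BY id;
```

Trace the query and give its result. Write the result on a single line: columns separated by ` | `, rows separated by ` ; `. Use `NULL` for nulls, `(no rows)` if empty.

Inner query: customers.id where city = 'Fresno'.
Outer: keep orders rows whose customer_id is in that set.
Inner query → {2}

31 | 6 ; 37 | 3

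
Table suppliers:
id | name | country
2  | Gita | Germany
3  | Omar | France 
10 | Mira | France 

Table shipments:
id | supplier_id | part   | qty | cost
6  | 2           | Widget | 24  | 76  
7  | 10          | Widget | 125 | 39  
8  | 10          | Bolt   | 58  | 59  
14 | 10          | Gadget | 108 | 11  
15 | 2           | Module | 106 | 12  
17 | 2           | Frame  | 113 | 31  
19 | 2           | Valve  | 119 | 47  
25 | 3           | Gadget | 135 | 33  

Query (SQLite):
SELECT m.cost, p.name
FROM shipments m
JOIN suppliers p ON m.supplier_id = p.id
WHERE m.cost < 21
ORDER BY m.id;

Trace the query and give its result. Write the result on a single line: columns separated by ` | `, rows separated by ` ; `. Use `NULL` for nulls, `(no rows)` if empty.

Each shipments row matches the suppliers row where supplier_id = suppliers.id.
Then keep rows with m.cost < 21.

11 | Mira ; 12 | Gita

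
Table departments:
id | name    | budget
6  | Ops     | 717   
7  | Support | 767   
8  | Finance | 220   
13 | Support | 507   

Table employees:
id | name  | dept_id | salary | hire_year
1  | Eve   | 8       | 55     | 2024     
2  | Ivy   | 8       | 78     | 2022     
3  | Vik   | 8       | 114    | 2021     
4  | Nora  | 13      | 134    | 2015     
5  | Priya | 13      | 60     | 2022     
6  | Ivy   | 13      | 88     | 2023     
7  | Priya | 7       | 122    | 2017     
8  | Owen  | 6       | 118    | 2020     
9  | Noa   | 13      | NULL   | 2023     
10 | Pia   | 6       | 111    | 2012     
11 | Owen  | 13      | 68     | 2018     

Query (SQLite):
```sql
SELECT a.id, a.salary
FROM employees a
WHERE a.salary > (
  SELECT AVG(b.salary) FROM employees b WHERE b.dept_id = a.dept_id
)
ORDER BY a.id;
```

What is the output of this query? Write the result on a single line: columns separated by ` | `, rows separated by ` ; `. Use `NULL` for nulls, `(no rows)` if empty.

For each employees row a, compute AVG(salary) over rows sharing a.dept_id.
Keep row a if a.salary > that per-group AVG.
  dept_id=6: AVG(salary) = 114.5
  dept_id=7: AVG(salary) = 122.0
  dept_id=8: AVG(salary) = 82.333333
  dept_id=13: AVG(salary) = 87.5

3 | 114 ; 4 | 134 ; 6 | 88 ; 8 | 118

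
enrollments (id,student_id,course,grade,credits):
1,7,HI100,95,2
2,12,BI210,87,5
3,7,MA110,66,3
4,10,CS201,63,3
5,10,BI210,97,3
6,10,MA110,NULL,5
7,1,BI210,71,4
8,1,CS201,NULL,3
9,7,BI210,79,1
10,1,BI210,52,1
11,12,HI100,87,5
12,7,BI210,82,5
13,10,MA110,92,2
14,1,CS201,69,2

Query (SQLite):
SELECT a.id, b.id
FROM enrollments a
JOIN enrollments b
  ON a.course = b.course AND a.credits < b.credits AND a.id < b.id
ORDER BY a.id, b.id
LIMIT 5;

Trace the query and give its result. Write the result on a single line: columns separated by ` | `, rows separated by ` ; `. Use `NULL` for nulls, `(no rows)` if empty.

1 | 11 ; 3 | 6 ; 5 | 7 ; 5 | 12 ; 7 | 12

Pairs (a,b) with same course, a.credits < b.credits, a.id < b.id.
course groups: BI210:{2,5,7,9,10,12} CS201:{4,8,14} HI100:{1,11} MA110:{3,6,13}
Ordered by (a.id, b.id); first 5.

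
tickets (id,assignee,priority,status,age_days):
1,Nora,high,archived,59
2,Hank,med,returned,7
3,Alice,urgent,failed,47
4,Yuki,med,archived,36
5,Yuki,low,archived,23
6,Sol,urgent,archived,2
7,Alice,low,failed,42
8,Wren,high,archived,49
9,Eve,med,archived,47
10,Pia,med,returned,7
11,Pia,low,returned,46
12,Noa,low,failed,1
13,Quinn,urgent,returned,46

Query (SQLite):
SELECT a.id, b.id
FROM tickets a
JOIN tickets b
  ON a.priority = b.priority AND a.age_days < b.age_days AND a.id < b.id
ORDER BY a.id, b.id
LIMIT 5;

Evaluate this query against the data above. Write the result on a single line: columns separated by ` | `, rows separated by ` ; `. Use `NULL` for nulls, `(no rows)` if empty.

2 | 4 ; 2 | 9 ; 4 | 9 ; 5 | 7 ; 5 | 11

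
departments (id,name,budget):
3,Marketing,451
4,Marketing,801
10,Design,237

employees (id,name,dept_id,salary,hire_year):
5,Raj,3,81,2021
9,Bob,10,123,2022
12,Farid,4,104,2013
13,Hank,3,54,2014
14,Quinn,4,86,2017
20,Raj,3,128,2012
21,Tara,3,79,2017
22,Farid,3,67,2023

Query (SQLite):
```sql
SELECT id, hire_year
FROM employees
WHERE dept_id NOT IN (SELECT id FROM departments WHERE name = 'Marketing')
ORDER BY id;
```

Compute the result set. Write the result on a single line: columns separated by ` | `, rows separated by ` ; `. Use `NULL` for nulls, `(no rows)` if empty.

Inner query: departments.id where name = 'Marketing'.
Outer: keep employees rows whose dept_id is not in that set.
Inner query → {3, 4}

9 | 2022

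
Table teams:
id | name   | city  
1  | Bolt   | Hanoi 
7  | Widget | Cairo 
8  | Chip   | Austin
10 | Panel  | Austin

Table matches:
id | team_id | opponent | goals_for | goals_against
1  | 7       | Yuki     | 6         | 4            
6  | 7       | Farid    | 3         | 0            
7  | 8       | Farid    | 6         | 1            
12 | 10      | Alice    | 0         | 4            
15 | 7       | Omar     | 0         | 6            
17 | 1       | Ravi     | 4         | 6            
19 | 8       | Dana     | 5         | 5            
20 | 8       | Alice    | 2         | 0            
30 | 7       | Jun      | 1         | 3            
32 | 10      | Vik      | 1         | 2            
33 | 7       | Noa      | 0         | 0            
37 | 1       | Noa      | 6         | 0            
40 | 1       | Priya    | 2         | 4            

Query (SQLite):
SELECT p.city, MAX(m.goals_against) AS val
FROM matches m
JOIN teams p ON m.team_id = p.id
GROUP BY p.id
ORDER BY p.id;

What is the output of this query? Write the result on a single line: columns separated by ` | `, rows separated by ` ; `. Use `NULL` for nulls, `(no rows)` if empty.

Join each matches row to its teams via team_id.
Group joined rows by teams.id; compute MAX(m.goals_against) per group.
  1: ids {17, 37, 40} → MAX(m.goals_against)=6
  7: ids {1, 6, 15, 30, 33} → MAX(m.goals_against)=6
  8: ids {7, 19, 20} → MAX(m.goals_against)=5
  10: ids {12, 32} → MAX(m.goals_against)=4

Hanoi | 6 ; Cairo | 6 ; Austin | 5 ; Austin | 4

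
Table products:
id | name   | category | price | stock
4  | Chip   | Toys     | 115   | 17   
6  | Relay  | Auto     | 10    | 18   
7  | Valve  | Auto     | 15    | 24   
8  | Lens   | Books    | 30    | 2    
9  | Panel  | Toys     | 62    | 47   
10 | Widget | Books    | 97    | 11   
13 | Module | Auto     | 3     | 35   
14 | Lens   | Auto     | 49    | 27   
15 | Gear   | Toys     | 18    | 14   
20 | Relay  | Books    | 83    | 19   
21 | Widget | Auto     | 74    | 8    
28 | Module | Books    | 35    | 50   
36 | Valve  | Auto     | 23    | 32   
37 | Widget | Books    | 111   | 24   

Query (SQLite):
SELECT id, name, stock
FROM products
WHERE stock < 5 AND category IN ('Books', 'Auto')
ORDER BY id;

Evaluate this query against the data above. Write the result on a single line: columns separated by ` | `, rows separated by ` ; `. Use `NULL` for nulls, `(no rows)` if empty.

8 | Lens | 2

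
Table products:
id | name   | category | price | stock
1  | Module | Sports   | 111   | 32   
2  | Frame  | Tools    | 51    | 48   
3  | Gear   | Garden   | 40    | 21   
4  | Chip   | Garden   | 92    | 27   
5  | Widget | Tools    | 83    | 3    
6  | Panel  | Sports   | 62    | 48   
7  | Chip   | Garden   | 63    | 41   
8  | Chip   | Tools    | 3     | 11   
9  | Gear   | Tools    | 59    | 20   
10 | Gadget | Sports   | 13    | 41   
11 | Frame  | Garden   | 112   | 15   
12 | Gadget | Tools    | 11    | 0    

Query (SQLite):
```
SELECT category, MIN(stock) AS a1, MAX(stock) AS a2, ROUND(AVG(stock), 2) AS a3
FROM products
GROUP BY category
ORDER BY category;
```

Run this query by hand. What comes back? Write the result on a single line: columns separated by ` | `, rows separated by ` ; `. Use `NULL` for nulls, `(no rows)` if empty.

Group products by category.
Per group compute: MIN(stock), MAX(stock), ROUND(AVG(stock), 2).
  Garden: ids {3, 4, 7, 11} → MIN(stock)=15, MAX(stock)=41, ROUND(AVG(stock), 2)=26
  Sports: ids {1, 6, 10} → MIN(stock)=32, MAX(stock)=48, ROUND(AVG(stock), 2)=40.33
  Tools: ids {2, 5, 8, 9, 12} → MIN(stock)=0, MAX(stock)=48, ROUND(AVG(stock), 2)=16.4

Garden | 15 | 41 | 26 ; Sports | 32 | 48 | 40.33 ; Tools | 0 | 48 | 16.4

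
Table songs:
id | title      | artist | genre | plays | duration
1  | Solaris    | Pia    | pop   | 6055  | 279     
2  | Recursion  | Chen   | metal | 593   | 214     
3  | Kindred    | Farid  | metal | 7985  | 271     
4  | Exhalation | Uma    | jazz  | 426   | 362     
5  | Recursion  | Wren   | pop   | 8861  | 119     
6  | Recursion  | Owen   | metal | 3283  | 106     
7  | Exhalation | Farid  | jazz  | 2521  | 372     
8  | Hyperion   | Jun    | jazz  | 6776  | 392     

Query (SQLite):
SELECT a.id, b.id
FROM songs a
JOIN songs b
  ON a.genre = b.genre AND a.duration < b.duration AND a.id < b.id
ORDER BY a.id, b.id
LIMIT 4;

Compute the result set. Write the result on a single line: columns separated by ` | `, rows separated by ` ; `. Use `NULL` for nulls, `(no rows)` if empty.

2 | 3 ; 4 | 7 ; 4 | 8 ; 7 | 8

Pairs (a,b) with same genre, a.duration < b.duration, a.id < b.id.
genre groups: jazz:{4,7,8} metal:{2,3,6} pop:{1,5}
Ordered by (a.id, b.id); first 4.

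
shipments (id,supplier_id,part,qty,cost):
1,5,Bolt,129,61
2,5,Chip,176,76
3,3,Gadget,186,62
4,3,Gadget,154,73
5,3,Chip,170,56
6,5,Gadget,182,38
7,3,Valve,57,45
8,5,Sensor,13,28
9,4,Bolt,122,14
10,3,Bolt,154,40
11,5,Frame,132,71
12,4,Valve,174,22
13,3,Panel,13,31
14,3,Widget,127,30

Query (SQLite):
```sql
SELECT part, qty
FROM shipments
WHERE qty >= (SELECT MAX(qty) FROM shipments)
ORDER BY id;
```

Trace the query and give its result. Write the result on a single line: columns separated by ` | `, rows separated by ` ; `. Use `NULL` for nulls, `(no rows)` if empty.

Scalar subquery: MAX(qty) over all shipments rows = 186.
Keep rows where qty >= that value.

Gadget | 186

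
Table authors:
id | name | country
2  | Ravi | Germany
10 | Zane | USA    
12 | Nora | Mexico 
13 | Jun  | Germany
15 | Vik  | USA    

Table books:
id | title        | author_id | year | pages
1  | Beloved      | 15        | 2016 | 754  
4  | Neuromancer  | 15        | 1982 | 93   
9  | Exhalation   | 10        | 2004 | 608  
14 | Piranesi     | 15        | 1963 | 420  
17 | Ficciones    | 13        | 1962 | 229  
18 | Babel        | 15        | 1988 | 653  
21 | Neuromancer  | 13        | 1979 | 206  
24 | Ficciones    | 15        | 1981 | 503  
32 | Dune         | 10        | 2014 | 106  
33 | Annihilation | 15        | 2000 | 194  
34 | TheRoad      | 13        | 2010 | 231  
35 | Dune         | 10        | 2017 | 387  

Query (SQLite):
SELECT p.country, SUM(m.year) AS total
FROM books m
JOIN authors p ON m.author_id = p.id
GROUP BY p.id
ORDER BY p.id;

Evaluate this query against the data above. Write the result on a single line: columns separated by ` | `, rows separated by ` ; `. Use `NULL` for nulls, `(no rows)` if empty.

Join each books row to its authors via author_id.
Group joined rows by authors.id; compute SUM(m.year) per group.
  10: ids {9, 32, 35} → SUM(m.year)=6035
  13: ids {17, 21, 34} → SUM(m.year)=5951
  15: ids {1, 4, 14, 18, 24, 33} → SUM(m.year)=11930

USA | 6035 ; Germany | 5951 ; USA | 11930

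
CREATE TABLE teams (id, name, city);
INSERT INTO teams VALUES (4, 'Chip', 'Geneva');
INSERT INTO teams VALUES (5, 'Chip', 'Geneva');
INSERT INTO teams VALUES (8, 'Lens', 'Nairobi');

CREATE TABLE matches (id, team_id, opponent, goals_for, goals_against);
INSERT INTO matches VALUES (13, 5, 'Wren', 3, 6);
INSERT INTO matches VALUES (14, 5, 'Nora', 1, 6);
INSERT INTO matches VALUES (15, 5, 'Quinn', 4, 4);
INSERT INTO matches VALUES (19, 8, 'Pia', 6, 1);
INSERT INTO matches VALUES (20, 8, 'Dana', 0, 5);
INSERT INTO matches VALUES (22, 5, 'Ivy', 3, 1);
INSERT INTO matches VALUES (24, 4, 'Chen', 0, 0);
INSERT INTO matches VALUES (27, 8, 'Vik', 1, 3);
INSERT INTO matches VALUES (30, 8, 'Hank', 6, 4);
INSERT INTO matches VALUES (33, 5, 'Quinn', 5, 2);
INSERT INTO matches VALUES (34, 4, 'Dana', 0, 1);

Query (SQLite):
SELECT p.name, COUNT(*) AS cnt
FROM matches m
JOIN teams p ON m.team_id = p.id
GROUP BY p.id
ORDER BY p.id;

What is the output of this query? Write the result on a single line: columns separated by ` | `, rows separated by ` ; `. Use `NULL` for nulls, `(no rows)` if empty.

Chip | 2 ; Chip | 5 ; Lens | 4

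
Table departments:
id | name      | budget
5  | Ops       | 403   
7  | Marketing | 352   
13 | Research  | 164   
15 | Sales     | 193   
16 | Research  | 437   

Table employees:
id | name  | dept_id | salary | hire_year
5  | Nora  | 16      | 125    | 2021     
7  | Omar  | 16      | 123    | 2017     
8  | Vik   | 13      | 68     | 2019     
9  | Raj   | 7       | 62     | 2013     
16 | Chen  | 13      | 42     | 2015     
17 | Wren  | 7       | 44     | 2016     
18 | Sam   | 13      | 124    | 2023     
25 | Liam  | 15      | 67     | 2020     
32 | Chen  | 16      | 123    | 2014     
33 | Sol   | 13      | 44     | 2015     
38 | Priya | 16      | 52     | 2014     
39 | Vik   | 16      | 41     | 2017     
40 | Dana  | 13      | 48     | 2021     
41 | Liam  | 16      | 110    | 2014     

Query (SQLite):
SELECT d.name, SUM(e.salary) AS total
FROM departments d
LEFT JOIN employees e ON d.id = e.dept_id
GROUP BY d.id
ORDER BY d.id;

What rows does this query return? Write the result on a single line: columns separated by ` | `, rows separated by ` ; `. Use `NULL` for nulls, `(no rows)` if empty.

LEFT JOIN keeps every departments row; unmatched ones get NULL for employees columns.
Group by departments.id and compute SUM(e.salary). SUM over an all-NULL group is NULL.
  5: ids {—} → SUM(e.salary)=NULL
  7: ids {9, 17} → SUM(e.salary)=106
  13: ids {8, 16, 18, 33, 40} → SUM(e.salary)=326
  15: ids {25} → SUM(e.salary)=67
  16: ids {5, 7, 32, 38, 39, 41} → SUM(e.salary)=574

Ops | NULL ; Marketing | 106 ; Research | 326 ; Sales | 67 ; Research | 574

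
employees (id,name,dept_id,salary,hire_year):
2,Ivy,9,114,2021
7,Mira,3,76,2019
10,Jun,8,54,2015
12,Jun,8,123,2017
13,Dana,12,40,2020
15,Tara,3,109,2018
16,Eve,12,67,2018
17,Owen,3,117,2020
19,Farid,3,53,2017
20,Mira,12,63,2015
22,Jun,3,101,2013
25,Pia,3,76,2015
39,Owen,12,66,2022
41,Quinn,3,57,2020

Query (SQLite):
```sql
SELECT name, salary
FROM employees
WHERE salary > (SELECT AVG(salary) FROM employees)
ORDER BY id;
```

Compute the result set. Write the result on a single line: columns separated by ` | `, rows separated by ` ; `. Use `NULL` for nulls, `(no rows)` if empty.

Scalar subquery: AVG(salary) over all employees rows = 79.714286 (≈; comparison uses full precision).
Keep rows where salary > that value.

Ivy | 114 ; Jun | 123 ; Tara | 109 ; Owen | 117 ; Jun | 101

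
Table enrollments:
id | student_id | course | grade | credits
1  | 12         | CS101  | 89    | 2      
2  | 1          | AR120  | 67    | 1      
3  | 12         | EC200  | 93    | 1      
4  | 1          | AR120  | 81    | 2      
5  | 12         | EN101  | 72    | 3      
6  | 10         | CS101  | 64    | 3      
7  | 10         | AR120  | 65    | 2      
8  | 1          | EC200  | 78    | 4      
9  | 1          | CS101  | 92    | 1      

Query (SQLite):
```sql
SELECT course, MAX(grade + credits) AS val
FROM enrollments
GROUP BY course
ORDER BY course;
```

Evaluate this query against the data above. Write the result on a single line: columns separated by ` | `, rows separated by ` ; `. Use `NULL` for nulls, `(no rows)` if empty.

For each row compute grade + credits.
Group by course; take MAX of the expression per group.
  AR120: ids {2, 4, 7} → MAX(grade + credits)=83
  CS101: ids {1, 6, 9} → MAX(grade + credits)=93
  EC200: ids {3, 8} → MAX(grade + credits)=94
  EN101: ids {5} → MAX(grade + credits)=75

AR120 | 83 ; CS101 | 93 ; EC200 | 94 ; EN101 | 75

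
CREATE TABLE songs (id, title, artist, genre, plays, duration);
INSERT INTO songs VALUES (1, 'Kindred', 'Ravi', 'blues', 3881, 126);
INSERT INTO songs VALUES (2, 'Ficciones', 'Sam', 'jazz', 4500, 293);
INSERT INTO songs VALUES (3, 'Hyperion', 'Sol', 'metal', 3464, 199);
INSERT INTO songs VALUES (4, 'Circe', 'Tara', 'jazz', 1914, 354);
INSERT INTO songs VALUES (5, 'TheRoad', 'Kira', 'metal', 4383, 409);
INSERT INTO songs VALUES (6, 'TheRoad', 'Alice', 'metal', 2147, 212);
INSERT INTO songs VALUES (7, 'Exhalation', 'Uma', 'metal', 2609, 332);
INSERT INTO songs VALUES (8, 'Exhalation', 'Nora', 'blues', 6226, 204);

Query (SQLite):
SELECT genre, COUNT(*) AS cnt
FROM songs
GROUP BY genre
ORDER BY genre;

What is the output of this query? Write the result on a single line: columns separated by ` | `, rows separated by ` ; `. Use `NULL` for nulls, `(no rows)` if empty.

Partition songs by genre; compute COUNT(*) within each group.
  blues: ids {1, 8} → COUNT(*)=2
  jazz: ids {2, 4} → COUNT(*)=2
  metal: ids {3, 5, 6, 7} → COUNT(*)=4

blues | 2 ; jazz | 2 ; metal | 4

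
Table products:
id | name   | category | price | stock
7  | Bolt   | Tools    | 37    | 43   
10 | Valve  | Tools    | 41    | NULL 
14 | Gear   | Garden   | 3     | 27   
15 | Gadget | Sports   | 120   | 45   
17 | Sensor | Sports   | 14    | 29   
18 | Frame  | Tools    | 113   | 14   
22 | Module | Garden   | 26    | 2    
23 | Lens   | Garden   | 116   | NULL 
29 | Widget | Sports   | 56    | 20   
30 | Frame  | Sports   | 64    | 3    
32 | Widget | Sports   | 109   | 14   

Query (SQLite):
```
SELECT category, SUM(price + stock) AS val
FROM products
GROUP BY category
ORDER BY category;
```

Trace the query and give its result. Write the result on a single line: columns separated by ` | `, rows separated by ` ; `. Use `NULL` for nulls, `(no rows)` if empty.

Garden | 58 ; Sports | 474 ; Tools | 207

For each row compute price + stock.
Group by category; take SUM of the expression per group.
  Garden: ids {14, 22, 23} → SUM(price + stock)=58
  Sports: ids {15, 17, 29, 30, 32} → SUM(price + stock)=474
  Tools: ids {7, 10, 18} → SUM(price + stock)=207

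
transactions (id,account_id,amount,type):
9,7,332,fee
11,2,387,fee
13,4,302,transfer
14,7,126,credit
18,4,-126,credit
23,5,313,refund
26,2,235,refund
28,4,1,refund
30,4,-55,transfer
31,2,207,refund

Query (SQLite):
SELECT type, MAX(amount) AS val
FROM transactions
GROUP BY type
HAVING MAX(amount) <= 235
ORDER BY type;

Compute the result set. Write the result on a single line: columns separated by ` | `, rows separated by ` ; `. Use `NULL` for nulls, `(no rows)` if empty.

credit | 126

Partition transactions by type; compute MAX(amount) within each group.
HAVING: keep groups where MAX(amount) <= 235.
  credit: ids {14, 18} → MAX(amount)=126
  fee: ids {9, 11} → MAX(amount)=387
  refund: ids {23, 26, 28, 31} → MAX(amount)=313
  transfer: ids {13, 30} → MAX(amount)=302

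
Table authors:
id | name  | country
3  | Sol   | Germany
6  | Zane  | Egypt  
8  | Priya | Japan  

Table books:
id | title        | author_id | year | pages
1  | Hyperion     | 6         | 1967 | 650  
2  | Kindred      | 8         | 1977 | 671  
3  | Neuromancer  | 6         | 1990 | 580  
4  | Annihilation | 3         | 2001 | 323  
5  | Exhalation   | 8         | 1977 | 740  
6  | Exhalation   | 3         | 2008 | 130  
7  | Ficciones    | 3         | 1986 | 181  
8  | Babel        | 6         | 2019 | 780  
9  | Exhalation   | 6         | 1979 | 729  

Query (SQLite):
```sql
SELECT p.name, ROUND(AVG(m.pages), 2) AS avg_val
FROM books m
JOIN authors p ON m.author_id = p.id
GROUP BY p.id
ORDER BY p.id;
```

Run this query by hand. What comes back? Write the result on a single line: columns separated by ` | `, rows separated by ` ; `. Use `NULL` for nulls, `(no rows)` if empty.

Join each books row to its authors via author_id.
Group joined rows by authors.id; compute ROUND(AVG(m.pages), 2) per group.
  3: ids {4, 6, 7} → ROUND(AVG(m.pages), 2)=211.33
  6: ids {1, 3, 8, 9} → ROUND(AVG(m.pages), 2)=684.75
  8: ids {2, 5} → ROUND(AVG(m.pages), 2)=705.5

Sol | 211.33 ; Zane | 684.75 ; Priya | 705.5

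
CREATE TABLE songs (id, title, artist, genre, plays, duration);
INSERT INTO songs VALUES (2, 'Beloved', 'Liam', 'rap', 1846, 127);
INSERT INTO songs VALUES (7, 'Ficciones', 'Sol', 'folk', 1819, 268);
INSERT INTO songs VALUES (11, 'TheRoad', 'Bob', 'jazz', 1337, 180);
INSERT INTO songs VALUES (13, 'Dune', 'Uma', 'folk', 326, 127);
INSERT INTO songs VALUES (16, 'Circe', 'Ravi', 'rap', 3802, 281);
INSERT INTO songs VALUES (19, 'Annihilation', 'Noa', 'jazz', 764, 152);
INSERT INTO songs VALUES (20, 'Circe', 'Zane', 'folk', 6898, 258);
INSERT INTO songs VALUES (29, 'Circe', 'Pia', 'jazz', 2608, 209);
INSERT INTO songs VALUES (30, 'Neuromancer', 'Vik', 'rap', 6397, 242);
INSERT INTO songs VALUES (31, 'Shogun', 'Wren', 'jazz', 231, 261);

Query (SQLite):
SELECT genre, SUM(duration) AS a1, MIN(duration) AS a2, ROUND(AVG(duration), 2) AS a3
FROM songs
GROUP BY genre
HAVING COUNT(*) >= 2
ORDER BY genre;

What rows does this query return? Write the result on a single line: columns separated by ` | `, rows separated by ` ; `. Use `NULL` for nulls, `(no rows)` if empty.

folk | 653 | 127 | 217.67 ; jazz | 802 | 152 | 200.5 ; rap | 650 | 127 | 216.67

Group songs by genre.
Per group compute: SUM(duration), MIN(duration), ROUND(AVG(duration), 2).
HAVING: drop groups with fewer than 2 rows.
  folk: ids {7, 13, 20} → SUM(duration)=653, MIN(duration)=127, ROUND(AVG(duration), 2)=217.67
  jazz: ids {11, 19, 29, 31} → SUM(duration)=802, MIN(duration)=152, ROUND(AVG(duration), 2)=200.5
  rap: ids {2, 16, 30} → SUM(duration)=650, MIN(duration)=127, ROUND(AVG(duration), 2)=216.67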